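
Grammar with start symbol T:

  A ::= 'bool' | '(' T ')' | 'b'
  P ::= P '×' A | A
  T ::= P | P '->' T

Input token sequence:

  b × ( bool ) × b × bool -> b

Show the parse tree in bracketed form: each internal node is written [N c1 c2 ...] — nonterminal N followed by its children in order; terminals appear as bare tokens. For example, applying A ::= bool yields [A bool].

[T [P [P [P [P [A b]] × [A ( [T [P [A bool]]] )]] × [A b]] × [A bool]] -> [T [P [A b]]]]

T
P -> T
P × A -> T
P × A × A -> T
P × A × A × A -> T
A × A × A × A -> T
b × A × A × A -> T
b × ( T ) × A × A -> T
b × ( P ) × A × A -> T
b × ( A ) × A × A -> T
b × ( bool ) × A × A -> T
b × ( bool ) × b × A -> T
b × ( bool ) × b × bool -> T
b × ( bool ) × b × bool -> P
b × ( bool ) × b × bool -> A
b × ( bool ) × b × bool -> b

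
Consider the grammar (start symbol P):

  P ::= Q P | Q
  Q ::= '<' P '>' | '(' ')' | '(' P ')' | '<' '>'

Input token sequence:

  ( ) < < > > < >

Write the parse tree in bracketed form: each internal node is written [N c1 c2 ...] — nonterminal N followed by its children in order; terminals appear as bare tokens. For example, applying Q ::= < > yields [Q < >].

P
Q P
( ) P
( ) Q P
( ) < P > P
( ) < Q > P
( ) < < > > P
( ) < < > > Q
( ) < < > > < >

[P [Q ( )] [P [Q < [P [Q < >]] >] [P [Q < >]]]]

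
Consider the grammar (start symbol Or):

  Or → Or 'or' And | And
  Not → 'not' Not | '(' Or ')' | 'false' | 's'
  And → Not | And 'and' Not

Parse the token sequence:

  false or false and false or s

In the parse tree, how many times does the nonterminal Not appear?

[Or [Or [Or [And [Not false]]] or [And [And [Not false]] and [Not false]]] or [And [Not s]]]

4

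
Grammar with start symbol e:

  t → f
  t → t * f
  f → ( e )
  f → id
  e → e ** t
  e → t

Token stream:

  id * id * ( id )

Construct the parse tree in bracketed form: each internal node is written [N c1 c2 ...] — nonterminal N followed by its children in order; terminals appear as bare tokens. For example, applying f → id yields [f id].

[e [t [t [t [f id]] * [f id]] * [f ( [e [t [f id]]] )]]]

e
t
t * f
t * f * f
f * f * f
id * f * f
id * id * f
id * id * ( e )
id * id * ( t )
id * id * ( f )
id * id * ( id )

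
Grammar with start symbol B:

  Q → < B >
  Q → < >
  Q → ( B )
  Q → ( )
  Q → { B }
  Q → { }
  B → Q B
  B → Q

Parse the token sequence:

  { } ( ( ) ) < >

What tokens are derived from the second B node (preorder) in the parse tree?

[B [Q { }] [B [Q ( [B [Q ( )]] )] [B [Q < >]]]]

( ( ) ) < >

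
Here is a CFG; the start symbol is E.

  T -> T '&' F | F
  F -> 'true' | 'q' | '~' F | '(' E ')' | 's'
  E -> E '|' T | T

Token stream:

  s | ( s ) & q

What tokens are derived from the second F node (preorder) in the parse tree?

( s )

[E [E [T [F s]]] | [T [T [F ( [E [T [F s]]] )]] & [F q]]]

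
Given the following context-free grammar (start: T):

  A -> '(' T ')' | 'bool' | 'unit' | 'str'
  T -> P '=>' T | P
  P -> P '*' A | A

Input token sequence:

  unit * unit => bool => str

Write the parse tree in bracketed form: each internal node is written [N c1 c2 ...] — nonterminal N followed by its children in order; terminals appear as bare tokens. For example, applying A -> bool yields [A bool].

[T [P [P [A unit]] * [A unit]] => [T [P [A bool]] => [T [P [A str]]]]]

T
P => T
P * A => T
A * A => T
unit * A => T
unit * unit => T
unit * unit => P => T
unit * unit => A => T
unit * unit => bool => T
unit * unit => bool => P
unit * unit => bool => A
unit * unit => bool => str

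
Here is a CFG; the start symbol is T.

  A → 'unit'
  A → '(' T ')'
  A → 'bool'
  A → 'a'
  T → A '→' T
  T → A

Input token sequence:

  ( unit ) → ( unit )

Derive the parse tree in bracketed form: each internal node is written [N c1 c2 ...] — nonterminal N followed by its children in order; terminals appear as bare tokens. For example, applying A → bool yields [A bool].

T
A → T
( T ) → T
( A ) → T
( unit ) → T
( unit ) → A
( unit ) → ( T )
( unit ) → ( A )
( unit ) → ( unit )

[T [A ( [T [A unit]] )] → [T [A ( [T [A unit]] )]]]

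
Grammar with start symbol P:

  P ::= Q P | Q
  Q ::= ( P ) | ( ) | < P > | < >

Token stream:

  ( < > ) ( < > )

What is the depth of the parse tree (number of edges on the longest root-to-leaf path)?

5

[P [Q ( [P [Q < >]] )] [P [Q ( [P [Q < >]] )]]]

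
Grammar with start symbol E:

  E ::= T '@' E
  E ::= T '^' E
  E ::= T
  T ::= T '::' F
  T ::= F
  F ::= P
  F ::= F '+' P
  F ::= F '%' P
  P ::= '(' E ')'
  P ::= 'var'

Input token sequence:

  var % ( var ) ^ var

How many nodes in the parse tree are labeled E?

3

[E [T [F [F [P var]] % [P ( [E [T [F [P var]]]] )]]] ^ [E [T [F [P var]]]]]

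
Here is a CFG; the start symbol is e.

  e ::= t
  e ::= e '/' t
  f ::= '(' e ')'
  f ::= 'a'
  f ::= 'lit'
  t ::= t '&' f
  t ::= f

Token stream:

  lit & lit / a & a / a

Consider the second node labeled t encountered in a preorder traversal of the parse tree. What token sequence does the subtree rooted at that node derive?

lit

[e [e [e [t [t [f lit]] & [f lit]]] / [t [t [f a]] & [f a]]] / [t [f a]]]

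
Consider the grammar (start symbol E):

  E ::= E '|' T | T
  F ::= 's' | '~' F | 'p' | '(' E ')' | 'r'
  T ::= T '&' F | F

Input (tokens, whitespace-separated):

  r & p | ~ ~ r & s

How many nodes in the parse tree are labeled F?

6

[E [E [T [T [F r]] & [F p]]] | [T [T [F ~ [F ~ [F r]]]] & [F s]]]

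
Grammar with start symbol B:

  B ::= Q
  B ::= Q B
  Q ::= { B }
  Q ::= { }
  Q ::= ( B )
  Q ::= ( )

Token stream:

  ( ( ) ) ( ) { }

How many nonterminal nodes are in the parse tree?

8

[B [Q ( [B [Q ( )]] )] [B [Q ( )] [B [Q { }]]]]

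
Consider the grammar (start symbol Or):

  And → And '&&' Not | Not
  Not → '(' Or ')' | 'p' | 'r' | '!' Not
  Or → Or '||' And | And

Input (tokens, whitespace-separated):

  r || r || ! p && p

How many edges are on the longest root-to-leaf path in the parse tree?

5

[Or [Or [Or [And [Not r]]] || [And [Not r]]] || [And [And [Not ! [Not p]]] && [Not p]]]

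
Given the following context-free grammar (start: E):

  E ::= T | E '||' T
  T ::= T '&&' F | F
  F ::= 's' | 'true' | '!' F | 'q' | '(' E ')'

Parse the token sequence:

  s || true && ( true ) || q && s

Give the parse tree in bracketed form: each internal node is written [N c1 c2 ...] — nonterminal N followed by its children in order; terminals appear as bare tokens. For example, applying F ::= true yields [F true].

[E [E [E [T [F s]]] || [T [T [F true]] && [F ( [E [T [F true]]] )]]] || [T [T [F q]] && [F s]]]

E
E || T
E || T || T
T || T || T
F || T || T
s || T || T
s || T && F || T
s || F && F || T
s || true && F || T
s || true && ( E ) || T
s || true && ( T ) || T
s || true && ( F ) || T
s || true && ( true ) || T
s || true && ( true ) || T && F
s || true && ( true ) || F && F
s || true && ( true ) || q && F
s || true && ( true ) || q && s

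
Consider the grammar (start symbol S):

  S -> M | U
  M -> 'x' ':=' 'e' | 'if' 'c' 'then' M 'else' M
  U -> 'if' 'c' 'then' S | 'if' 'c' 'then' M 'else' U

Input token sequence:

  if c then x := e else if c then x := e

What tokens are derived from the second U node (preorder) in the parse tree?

[S [U if c then [M x := e] else [U if c then [S [M x := e]]]]]

if c then x := e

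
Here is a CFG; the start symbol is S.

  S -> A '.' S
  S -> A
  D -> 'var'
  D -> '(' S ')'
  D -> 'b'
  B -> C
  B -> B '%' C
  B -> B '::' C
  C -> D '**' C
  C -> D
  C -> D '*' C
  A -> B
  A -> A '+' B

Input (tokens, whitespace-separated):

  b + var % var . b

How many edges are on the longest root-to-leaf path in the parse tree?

[S [A [A [B [C [D b]]]] + [B [B [C [D var]]] % [C [D var]]]] . [S [A [B [C [D b]]]]]]

6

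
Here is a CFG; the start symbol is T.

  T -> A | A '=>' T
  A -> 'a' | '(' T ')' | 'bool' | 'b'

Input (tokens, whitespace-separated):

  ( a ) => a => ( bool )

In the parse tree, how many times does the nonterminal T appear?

5

[T [A ( [T [A a]] )] => [T [A a] => [T [A ( [T [A bool]] )]]]]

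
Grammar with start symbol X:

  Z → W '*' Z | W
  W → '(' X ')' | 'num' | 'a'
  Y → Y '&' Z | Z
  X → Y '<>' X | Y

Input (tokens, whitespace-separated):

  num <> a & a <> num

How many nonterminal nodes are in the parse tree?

[X [Y [Z [W num]]] <> [X [Y [Y [Z [W a]]] & [Z [W a]]] <> [X [Y [Z [W num]]]]]]

15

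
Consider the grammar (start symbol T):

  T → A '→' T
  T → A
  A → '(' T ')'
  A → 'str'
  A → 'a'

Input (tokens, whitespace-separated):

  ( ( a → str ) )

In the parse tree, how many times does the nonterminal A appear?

4

[T [A ( [T [A ( [T [A a] → [T [A str]]] )]] )]]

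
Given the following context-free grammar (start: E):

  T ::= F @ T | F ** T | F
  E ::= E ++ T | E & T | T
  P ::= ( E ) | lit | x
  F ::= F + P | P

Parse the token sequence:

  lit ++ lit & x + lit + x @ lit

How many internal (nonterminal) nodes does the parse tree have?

19

[E [E [E [T [F [P lit]]]] ++ [T [F [P lit]]]] & [T [F [F [F [P x]] + [P lit]] + [P x]] @ [T [F [P lit]]]]]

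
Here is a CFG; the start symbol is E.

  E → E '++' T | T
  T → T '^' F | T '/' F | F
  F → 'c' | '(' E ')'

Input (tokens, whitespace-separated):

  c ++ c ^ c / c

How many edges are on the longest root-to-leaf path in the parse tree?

5

[E [E [T [F c]]] ++ [T [T [T [F c]] ^ [F c]] / [F c]]]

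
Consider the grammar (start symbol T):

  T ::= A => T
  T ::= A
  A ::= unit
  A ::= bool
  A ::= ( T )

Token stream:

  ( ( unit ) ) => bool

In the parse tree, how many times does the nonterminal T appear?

4

[T [A ( [T [A ( [T [A unit]] )]] )] => [T [A bool]]]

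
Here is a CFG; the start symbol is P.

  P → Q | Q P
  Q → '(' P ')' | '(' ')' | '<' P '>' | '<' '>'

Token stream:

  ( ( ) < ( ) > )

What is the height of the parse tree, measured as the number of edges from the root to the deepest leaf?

7

[P [Q ( [P [Q ( )] [P [Q < [P [Q ( )]] >]]] )]]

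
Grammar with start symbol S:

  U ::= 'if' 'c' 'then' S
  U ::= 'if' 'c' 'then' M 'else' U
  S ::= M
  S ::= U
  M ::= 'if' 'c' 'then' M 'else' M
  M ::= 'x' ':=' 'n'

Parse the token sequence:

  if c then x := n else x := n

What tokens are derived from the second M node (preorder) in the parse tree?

x := n

[S [M if c then [M x := n] else [M x := n]]]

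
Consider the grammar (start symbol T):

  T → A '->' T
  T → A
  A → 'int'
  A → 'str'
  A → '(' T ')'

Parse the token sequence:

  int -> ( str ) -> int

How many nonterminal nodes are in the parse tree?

8

[T [A int] -> [T [A ( [T [A str]] )] -> [T [A int]]]]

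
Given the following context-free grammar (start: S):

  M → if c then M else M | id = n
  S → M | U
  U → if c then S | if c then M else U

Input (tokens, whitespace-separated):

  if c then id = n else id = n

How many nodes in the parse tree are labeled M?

[S [M if c then [M id = n] else [M id = n]]]

3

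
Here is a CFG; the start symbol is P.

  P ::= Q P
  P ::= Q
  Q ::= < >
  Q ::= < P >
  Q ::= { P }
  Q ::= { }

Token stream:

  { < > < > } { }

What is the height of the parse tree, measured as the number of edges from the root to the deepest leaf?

5

[P [Q { [P [Q < >] [P [Q < >]]] }] [P [Q { }]]]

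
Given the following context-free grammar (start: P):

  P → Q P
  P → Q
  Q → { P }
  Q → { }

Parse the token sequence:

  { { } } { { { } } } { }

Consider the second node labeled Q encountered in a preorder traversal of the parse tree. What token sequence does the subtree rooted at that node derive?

[P [Q { [P [Q { }]] }] [P [Q { [P [Q { [P [Q { }]] }]] }] [P [Q { }]]]]

{ }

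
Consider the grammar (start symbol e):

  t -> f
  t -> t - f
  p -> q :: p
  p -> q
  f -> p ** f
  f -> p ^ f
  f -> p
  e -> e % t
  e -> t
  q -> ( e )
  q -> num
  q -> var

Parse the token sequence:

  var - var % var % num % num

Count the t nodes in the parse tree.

[e [e [e [e [t [t [f [p [q var]]]] - [f [p [q var]]]]] % [t [f [p [q var]]]]] % [t [f [p [q num]]]]] % [t [f [p [q num]]]]]

5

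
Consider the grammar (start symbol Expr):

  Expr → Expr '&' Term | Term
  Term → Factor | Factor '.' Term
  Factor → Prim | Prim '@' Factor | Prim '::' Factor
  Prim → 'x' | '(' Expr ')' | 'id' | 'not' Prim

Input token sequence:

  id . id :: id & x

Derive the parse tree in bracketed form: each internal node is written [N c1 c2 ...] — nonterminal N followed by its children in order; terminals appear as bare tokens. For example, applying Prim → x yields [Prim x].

Expr
Expr & Term
Term & Term
Factor . Term & Term
Prim . Term & Term
id . Term & Term
id . Factor & Term
id . Prim :: Factor & Term
id . id :: Factor & Term
id . id :: Prim & Term
id . id :: id & Term
id . id :: id & Factor
id . id :: id & Prim
id . id :: id & x

[Expr [Expr [Term [Factor [Prim id]] . [Term [Factor [Prim id] :: [Factor [Prim id]]]]]] & [Term [Factor [Prim x]]]]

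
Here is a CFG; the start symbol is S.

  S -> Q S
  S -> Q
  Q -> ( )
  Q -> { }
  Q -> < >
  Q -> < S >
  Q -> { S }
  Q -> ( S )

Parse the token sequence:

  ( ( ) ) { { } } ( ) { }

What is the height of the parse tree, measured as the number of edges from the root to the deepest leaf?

[S [Q ( [S [Q ( )]] )] [S [Q { [S [Q { }]] }] [S [Q ( )] [S [Q { }]]]]]

5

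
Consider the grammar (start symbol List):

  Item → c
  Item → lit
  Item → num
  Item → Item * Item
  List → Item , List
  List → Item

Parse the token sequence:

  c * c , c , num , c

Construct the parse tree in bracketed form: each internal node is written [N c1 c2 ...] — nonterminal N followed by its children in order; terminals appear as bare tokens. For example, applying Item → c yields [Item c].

List
Item , List
Item * Item , List
c * Item , List
c * c , List
c * c , Item , List
c * c , c , List
c * c , c , Item , List
c * c , c , num , List
c * c , c , num , Item
c * c , c , num , c

[List [Item [Item c] * [Item c]] , [List [Item c] , [List [Item num] , [List [Item c]]]]]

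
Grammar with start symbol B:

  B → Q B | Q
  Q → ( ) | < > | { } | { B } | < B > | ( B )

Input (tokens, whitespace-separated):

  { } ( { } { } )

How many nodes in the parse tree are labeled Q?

4

[B [Q { }] [B [Q ( [B [Q { }] [B [Q { }]]] )]]]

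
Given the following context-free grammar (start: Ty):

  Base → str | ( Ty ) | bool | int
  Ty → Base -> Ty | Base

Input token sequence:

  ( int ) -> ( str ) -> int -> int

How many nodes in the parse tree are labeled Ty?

6

[Ty [Base ( [Ty [Base int]] )] -> [Ty [Base ( [Ty [Base str]] )] -> [Ty [Base int] -> [Ty [Base int]]]]]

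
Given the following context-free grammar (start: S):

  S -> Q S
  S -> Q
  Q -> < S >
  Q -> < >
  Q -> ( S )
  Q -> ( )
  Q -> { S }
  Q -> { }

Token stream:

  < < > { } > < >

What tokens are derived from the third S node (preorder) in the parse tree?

{ }

[S [Q < [S [Q < >] [S [Q { }]]] >] [S [Q < >]]]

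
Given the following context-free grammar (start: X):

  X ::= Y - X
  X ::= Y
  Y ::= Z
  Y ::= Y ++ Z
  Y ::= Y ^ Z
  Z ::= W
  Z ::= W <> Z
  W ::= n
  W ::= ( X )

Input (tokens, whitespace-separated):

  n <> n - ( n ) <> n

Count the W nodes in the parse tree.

5

[X [Y [Z [W n] <> [Z [W n]]]] - [X [Y [Z [W ( [X [Y [Z [W n]]]] )] <> [Z [W n]]]]]]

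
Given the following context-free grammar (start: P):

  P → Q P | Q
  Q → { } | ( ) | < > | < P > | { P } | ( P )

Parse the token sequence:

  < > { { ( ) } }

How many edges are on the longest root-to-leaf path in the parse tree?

7

[P [Q < >] [P [Q { [P [Q { [P [Q ( )]] }]] }]]]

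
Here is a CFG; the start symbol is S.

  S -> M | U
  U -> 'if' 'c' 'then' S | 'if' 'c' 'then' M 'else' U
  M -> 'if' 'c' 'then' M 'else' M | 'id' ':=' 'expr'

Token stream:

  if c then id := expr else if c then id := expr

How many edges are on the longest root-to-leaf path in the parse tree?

[S [U if c then [M id := expr] else [U if c then [S [M id := expr]]]]]

5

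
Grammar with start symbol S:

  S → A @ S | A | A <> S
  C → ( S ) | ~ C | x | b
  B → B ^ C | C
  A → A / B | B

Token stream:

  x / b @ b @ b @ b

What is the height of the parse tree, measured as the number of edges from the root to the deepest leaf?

[S [A [A [B [C x]]] / [B [C b]]] @ [S [A [B [C b]]] @ [S [A [B [C b]]] @ [S [A [B [C b]]]]]]]

7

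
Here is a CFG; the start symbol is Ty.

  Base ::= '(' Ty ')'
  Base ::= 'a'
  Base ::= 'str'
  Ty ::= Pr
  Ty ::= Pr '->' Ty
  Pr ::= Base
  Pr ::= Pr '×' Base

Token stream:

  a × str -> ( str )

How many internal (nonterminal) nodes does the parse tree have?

11

[Ty [Pr [Pr [Base a]] × [Base str]] -> [Ty [Pr [Base ( [Ty [Pr [Base str]]] )]]]]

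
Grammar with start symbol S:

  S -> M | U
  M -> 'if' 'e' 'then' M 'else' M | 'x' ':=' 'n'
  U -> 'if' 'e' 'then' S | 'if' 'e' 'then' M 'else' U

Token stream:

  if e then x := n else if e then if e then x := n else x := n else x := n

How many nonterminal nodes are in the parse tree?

[S [M if e then [M x := n] else [M if e then [M if e then [M x := n] else [M x := n]] else [M x := n]]]]

8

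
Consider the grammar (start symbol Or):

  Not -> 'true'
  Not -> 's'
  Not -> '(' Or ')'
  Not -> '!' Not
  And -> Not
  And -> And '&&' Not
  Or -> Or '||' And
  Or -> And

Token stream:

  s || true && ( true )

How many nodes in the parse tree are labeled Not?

[Or [Or [And [Not s]]] || [And [And [Not true]] && [Not ( [Or [And [Not true]]] )]]]

4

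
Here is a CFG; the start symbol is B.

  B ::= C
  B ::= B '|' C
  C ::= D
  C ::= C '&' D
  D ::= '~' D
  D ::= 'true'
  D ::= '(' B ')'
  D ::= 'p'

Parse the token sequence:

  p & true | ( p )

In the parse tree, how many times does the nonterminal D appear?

4

[B [B [C [C [D p]] & [D true]]] | [C [D ( [B [C [D p]]] )]]]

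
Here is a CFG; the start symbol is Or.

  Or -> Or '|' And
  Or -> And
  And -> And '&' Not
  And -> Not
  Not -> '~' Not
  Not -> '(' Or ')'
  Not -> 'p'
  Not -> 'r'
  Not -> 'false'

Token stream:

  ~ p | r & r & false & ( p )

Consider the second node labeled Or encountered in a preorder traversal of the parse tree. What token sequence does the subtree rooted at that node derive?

~ p

[Or [Or [And [Not ~ [Not p]]]] | [And [And [And [And [Not r]] & [Not r]] & [Not false]] & [Not ( [Or [And [Not p]]] )]]]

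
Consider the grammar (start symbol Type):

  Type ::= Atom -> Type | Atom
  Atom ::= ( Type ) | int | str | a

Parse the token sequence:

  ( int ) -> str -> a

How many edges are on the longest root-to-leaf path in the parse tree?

[Type [Atom ( [Type [Atom int]] )] -> [Type [Atom str] -> [Type [Atom a]]]]

4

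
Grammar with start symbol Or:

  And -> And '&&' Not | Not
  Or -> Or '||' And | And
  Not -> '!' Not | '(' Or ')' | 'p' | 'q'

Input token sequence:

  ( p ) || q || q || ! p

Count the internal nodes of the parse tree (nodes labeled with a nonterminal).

16

[Or [Or [Or [Or [And [Not ( [Or [And [Not p]]] )]]] || [And [Not q]]] || [And [Not q]]] || [And [Not ! [Not p]]]]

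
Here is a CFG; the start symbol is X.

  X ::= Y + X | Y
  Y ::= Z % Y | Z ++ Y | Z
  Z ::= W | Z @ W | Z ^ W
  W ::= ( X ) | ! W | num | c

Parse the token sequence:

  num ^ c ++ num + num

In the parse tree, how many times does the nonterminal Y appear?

3

[X [Y [Z [Z [W num]] ^ [W c]] ++ [Y [Z [W num]]]] + [X [Y [Z [W num]]]]]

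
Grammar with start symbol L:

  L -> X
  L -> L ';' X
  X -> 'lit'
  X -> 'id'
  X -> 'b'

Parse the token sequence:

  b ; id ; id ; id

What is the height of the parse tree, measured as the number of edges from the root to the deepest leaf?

5

[L [L [L [L [X b]] ; [X id]] ; [X id]] ; [X id]]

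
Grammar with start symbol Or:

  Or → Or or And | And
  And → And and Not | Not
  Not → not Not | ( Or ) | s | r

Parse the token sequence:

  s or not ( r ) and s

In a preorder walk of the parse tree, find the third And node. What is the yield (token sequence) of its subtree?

not ( r )

[Or [Or [And [Not s]]] or [And [And [Not not [Not ( [Or [And [Not r]]] )]]] and [Not s]]]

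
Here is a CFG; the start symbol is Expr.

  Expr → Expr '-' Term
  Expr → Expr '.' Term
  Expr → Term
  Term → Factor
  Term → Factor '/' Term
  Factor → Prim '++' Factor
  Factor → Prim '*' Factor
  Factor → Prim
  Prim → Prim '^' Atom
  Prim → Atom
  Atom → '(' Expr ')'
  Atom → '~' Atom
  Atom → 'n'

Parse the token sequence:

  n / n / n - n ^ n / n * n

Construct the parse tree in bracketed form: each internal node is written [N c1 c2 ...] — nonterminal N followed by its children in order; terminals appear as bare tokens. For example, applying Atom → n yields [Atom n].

[Expr [Expr [Term [Factor [Prim [Atom n]]] / [Term [Factor [Prim [Atom n]]] / [Term [Factor [Prim [Atom n]]]]]]] - [Term [Factor [Prim [Prim [Atom n]] ^ [Atom n]]] / [Term [Factor [Prim [Atom n]] * [Factor [Prim [Atom n]]]]]]]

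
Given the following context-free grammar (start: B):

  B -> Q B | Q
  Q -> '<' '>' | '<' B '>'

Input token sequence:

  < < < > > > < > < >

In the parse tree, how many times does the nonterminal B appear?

5

[B [Q < [B [Q < [B [Q < >]] >]] >] [B [Q < >] [B [Q < >]]]]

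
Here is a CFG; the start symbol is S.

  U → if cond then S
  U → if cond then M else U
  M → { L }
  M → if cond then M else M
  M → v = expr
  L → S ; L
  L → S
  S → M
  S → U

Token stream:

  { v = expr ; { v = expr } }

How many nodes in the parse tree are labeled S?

4

[S [M { [L [S [M v = expr]] ; [L [S [M { [L [S [M v = expr]]] }]]]] }]]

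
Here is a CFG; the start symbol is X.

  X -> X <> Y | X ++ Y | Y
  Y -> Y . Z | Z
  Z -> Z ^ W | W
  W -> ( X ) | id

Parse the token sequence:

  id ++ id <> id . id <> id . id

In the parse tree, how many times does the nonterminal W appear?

[X [X [X [X [Y [Z [W id]]]] ++ [Y [Z [W id]]]] <> [Y [Y [Z [W id]]] . [Z [W id]]]] <> [Y [Y [Z [W id]]] . [Z [W id]]]]

6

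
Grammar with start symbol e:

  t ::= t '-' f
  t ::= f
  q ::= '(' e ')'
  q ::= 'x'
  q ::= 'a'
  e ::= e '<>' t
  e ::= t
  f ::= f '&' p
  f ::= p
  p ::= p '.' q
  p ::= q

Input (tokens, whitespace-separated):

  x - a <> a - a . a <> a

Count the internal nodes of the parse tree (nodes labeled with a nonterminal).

25

[e [e [e [t [t [f [p [q x]]]] - [f [p [q a]]]]] <> [t [t [f [p [q a]]]] - [f [p [p [q a]] . [q a]]]]] <> [t [f [p [q a]]]]]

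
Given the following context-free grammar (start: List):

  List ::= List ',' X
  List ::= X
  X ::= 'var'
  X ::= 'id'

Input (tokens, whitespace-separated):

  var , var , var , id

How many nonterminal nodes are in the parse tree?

8

[List [List [List [List [X var]] , [X var]] , [X var]] , [X id]]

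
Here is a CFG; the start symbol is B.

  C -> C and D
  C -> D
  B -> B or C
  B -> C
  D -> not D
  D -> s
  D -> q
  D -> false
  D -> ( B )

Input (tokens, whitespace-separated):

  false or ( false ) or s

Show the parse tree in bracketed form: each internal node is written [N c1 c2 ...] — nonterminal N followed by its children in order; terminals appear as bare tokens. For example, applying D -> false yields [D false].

[B [B [B [C [D false]]] or [C [D ( [B [C [D false]]] )]]] or [C [D s]]]

B
B or C
B or C or C
C or C or C
D or C or C
false or C or C
false or D or C
false or ( B ) or C
false or ( C ) or C
false or ( D ) or C
false or ( false ) or C
false or ( false ) or D
false or ( false ) or s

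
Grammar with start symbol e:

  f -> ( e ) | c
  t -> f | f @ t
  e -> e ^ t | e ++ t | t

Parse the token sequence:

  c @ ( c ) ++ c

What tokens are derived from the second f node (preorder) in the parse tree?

( c )

[e [e [t [f c] @ [t [f ( [e [t [f c]]] )]]]] ++ [t [f c]]]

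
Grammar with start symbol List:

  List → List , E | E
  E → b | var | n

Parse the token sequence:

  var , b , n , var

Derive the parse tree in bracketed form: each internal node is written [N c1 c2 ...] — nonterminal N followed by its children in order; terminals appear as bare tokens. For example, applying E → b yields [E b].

[List [List [List [List [E var]] , [E b]] , [E n]] , [E var]]

List
List , E
List , E , E
List , E , E , E
E , E , E , E
var , E , E , E
var , b , E , E
var , b , n , E
var , b , n , var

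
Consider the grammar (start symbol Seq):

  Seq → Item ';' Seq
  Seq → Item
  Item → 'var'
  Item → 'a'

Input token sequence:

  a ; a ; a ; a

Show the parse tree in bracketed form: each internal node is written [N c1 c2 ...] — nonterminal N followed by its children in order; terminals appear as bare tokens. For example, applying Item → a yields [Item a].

Seq
Item ; Seq
a ; Seq
a ; Item ; Seq
a ; a ; Seq
a ; a ; Item ; Seq
a ; a ; a ; Seq
a ; a ; a ; Item
a ; a ; a ; a

[Seq [Item a] ; [Seq [Item a] ; [Seq [Item a] ; [Seq [Item a]]]]]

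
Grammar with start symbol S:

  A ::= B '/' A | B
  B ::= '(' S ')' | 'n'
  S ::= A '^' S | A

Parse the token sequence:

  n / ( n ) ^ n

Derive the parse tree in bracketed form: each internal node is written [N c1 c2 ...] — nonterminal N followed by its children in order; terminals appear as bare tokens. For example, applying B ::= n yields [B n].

S
A ^ S
B / A ^ S
n / A ^ S
n / B ^ S
n / ( S ) ^ S
n / ( A ) ^ S
n / ( B ) ^ S
n / ( n ) ^ S
n / ( n ) ^ A
n / ( n ) ^ B
n / ( n ) ^ n

[S [A [B n] / [A [B ( [S [A [B n]]] )]]] ^ [S [A [B n]]]]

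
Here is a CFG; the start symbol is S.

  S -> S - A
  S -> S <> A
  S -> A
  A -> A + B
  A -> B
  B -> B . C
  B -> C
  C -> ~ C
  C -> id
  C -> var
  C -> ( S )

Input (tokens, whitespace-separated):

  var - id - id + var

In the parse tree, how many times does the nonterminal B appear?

4

[S [S [S [A [B [C var]]]] - [A [B [C id]]]] - [A [A [B [C id]]] + [B [C var]]]]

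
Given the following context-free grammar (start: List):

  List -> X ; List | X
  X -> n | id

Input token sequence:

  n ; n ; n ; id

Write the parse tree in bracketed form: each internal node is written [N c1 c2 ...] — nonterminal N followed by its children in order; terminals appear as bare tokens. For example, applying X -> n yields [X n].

List
X ; List
n ; List
n ; X ; List
n ; n ; List
n ; n ; X ; List
n ; n ; n ; List
n ; n ; n ; X
n ; n ; n ; id

[List [X n] ; [List [X n] ; [List [X n] ; [List [X id]]]]]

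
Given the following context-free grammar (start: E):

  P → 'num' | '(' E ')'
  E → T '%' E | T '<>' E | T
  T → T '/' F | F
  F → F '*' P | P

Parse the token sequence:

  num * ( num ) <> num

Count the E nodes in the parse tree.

[E [T [F [F [P num]] * [P ( [E [T [F [P num]]]] )]]] <> [E [T [F [P num]]]]]

3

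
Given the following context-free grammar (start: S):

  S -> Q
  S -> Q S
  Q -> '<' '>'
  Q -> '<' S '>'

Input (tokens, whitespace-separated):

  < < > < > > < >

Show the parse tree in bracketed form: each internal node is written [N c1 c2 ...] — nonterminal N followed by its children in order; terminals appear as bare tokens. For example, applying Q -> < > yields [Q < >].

[S [Q < [S [Q < >] [S [Q < >]]] >] [S [Q < >]]]

S
Q S
< S > S
< Q S > S
< < > S > S
< < > Q > S
< < > < > > S
< < > < > > Q
< < > < > > < >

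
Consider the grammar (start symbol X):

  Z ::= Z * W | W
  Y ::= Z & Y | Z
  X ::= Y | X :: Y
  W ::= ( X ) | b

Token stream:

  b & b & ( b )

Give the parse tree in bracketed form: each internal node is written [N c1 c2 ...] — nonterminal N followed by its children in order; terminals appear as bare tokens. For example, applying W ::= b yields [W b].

X
Y
Z & Y
W & Y
b & Y
b & Z & Y
b & W & Y
b & b & Y
b & b & Z
b & b & W
b & b & ( X )
b & b & ( Y )
b & b & ( Z )
b & b & ( W )
b & b & ( b )

[X [Y [Z [W b]] & [Y [Z [W b]] & [Y [Z [W ( [X [Y [Z [W b]]]] )]]]]]]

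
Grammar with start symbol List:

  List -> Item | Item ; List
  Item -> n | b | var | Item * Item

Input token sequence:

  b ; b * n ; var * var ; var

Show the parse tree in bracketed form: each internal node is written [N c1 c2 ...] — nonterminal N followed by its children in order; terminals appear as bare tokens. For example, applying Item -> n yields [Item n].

[List [Item b] ; [List [Item [Item b] * [Item n]] ; [List [Item [Item var] * [Item var]] ; [List [Item var]]]]]

List
Item ; List
b ; List
b ; Item ; List
b ; Item * Item ; List
b ; b * Item ; List
b ; b * n ; List
b ; b * n ; Item ; List
b ; b * n ; Item * Item ; List
b ; b * n ; var * Item ; List
b ; b * n ; var * var ; List
b ; b * n ; var * var ; Item
b ; b * n ; var * var ; var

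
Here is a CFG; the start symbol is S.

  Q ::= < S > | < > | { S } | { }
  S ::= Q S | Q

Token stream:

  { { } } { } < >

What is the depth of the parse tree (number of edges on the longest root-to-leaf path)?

[S [Q { [S [Q { }]] }] [S [Q { }] [S [Q < >]]]]

4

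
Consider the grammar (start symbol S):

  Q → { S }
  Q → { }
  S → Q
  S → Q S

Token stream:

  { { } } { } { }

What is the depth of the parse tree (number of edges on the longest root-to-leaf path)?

4

[S [Q { [S [Q { }]] }] [S [Q { }] [S [Q { }]]]]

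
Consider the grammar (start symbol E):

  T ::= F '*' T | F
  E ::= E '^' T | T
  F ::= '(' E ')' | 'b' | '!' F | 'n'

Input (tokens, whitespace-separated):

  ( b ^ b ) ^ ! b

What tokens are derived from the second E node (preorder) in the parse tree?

( b ^ b )

[E [E [T [F ( [E [E [T [F b]]] ^ [T [F b]]] )]]] ^ [T [F ! [F b]]]]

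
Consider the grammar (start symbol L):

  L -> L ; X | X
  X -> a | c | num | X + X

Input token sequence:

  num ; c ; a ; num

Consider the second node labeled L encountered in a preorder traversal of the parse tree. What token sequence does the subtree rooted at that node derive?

[L [L [L [L [X num]] ; [X c]] ; [X a]] ; [X num]]

num ; c ; a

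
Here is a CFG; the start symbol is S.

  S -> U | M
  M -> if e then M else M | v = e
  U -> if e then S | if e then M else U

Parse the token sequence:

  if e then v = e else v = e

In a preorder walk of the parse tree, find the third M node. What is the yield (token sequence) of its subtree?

[S [M if e then [M v = e] else [M v = e]]]

v = e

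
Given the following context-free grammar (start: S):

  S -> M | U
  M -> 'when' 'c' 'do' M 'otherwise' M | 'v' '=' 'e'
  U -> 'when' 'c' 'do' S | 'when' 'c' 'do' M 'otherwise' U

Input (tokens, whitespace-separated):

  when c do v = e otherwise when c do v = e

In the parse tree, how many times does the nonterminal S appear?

2

[S [U when c do [M v = e] otherwise [U when c do [S [M v = e]]]]]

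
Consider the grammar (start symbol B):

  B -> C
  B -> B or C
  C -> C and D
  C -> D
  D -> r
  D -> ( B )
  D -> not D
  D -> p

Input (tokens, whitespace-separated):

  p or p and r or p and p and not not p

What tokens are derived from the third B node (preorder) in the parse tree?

p

[B [B [B [C [D p]]] or [C [C [D p]] and [D r]]] or [C [C [C [D p]] and [D p]] and [D not [D not [D p]]]]]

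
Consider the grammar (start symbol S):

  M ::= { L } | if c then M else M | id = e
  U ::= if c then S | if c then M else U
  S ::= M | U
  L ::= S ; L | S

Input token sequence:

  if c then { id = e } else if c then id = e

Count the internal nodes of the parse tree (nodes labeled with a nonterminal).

[S [U if c then [M { [L [S [M id = e]]] }] else [U if c then [S [M id = e]]]]]

9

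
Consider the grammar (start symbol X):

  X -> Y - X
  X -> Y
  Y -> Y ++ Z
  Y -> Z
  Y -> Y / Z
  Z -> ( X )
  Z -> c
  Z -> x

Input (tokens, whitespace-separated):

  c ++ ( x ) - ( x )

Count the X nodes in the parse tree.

4

[X [Y [Y [Z c]] ++ [Z ( [X [Y [Z x]]] )]] - [X [Y [Z ( [X [Y [Z x]]] )]]]]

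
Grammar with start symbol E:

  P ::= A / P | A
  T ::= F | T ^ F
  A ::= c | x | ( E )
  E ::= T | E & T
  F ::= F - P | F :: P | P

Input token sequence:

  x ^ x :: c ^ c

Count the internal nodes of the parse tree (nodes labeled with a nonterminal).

[E [T [T [T [F [P [A x]]]] ^ [F [F [P [A x]]] :: [P [A c]]]] ^ [F [P [A c]]]]]

16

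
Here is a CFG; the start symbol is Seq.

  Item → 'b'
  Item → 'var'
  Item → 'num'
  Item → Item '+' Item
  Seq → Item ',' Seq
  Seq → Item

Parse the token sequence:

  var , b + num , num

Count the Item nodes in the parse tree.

5

[Seq [Item var] , [Seq [Item [Item b] + [Item num]] , [Seq [Item num]]]]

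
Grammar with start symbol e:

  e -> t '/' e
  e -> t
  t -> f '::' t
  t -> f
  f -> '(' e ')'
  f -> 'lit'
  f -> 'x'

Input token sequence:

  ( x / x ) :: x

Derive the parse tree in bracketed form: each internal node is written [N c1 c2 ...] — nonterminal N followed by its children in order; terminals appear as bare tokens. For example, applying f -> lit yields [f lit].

[e [t [f ( [e [t [f x]] / [e [t [f x]]]] )] :: [t [f x]]]]

e
t
f :: t
( e ) :: t
( t / e ) :: t
( f / e ) :: t
( x / e ) :: t
( x / t ) :: t
( x / f ) :: t
( x / x ) :: t
( x / x ) :: f
( x / x ) :: x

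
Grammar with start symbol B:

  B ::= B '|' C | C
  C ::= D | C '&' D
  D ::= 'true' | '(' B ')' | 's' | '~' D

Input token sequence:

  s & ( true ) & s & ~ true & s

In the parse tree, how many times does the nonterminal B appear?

2

[B [C [C [C [C [C [D s]] & [D ( [B [C [D true]]] )]] & [D s]] & [D ~ [D true]]] & [D s]]]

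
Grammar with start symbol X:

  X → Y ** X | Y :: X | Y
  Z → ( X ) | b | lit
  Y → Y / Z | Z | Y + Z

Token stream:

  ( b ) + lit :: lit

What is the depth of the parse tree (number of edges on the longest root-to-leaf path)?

7

[X [Y [Y [Z ( [X [Y [Z b]]] )]] + [Z lit]] :: [X [Y [Z lit]]]]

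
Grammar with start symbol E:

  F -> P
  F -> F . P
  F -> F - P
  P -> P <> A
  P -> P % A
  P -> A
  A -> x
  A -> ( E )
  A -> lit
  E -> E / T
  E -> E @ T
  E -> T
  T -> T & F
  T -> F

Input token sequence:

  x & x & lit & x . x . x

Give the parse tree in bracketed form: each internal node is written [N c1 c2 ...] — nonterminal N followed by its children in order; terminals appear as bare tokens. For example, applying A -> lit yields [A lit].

E
T
T & F
T & F & F
T & F & F & F
F & F & F & F
P & F & F & F
A & F & F & F
x & F & F & F
x & P & F & F
x & A & F & F
x & x & F & F
x & x & P & F
x & x & A & F
x & x & lit & F
x & x & lit & F . P
x & x & lit & F . P . P
x & x & lit & P . P . P
x & x & lit & A . P . P
x & x & lit & x . P . P
x & x & lit & x . A . P
x & x & lit & x . x . P
x & x & lit & x . x . A
x & x & lit & x . x . x

[E [T [T [T [T [F [P [A x]]]] & [F [P [A x]]]] & [F [P [A lit]]]] & [F [F [F [P [A x]]] . [P [A x]]] . [P [A x]]]]]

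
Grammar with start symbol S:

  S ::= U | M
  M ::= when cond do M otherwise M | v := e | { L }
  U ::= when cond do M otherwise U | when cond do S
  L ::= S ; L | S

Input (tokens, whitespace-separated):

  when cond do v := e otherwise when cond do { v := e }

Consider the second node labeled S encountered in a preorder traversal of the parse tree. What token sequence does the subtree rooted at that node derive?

{ v := e }

[S [U when cond do [M v := e] otherwise [U when cond do [S [M { [L [S [M v := e]]] }]]]]]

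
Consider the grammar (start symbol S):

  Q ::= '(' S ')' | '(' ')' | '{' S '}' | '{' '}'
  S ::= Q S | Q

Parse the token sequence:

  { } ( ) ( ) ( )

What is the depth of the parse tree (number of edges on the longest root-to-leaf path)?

[S [Q { }] [S [Q ( )] [S [Q ( )] [S [Q ( )]]]]]

5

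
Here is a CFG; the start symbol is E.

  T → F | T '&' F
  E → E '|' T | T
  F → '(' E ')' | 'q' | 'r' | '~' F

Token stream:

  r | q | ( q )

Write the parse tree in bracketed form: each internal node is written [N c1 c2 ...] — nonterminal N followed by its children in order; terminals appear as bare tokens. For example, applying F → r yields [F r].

E
E | T
E | T | T
T | T | T
F | T | T
r | T | T
r | F | T
r | q | T
r | q | F
r | q | ( E )
r | q | ( T )
r | q | ( F )
r | q | ( q )

[E [E [E [T [F r]]] | [T [F q]]] | [T [F ( [E [T [F q]]] )]]]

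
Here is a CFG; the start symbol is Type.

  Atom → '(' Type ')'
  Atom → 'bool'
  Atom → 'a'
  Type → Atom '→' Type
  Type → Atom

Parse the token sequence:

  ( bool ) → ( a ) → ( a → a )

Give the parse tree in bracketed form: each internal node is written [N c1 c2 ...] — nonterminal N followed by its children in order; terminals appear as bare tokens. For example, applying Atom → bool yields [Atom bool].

Type
Atom → Type
( Type ) → Type
( Atom ) → Type
( bool ) → Type
( bool ) → Atom → Type
( bool ) → ( Type ) → Type
( bool ) → ( Atom ) → Type
( bool ) → ( a ) → Type
( bool ) → ( a ) → Atom
( bool ) → ( a ) → ( Type )
( bool ) → ( a ) → ( Atom → Type )
( bool ) → ( a ) → ( a → Type )
( bool ) → ( a ) → ( a → Atom )
( bool ) → ( a ) → ( a → a )

[Type [Atom ( [Type [Atom bool]] )] → [Type [Atom ( [Type [Atom a]] )] → [Type [Atom ( [Type [Atom a] → [Type [Atom a]]] )]]]]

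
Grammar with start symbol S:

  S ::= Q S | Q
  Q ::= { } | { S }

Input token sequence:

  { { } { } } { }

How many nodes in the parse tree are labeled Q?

4

[S [Q { [S [Q { }] [S [Q { }]]] }] [S [Q { }]]]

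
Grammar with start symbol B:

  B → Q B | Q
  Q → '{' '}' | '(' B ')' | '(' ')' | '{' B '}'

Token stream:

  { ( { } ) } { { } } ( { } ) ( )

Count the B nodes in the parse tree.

[B [Q { [B [Q ( [B [Q { }]] )]] }] [B [Q { [B [Q { }]] }] [B [Q ( [B [Q { }]] )] [B [Q ( )]]]]]

8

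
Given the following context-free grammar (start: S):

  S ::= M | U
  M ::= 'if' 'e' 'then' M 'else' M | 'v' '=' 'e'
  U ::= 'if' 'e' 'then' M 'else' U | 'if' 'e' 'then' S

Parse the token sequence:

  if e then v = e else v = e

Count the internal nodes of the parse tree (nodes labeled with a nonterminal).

4

[S [M if e then [M v = e] else [M v = e]]]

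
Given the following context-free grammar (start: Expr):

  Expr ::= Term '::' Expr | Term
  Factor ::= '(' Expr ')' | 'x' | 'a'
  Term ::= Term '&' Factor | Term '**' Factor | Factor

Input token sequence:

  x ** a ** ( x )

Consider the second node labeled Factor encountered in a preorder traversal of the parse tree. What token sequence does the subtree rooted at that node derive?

[Expr [Term [Term [Term [Factor x]] ** [Factor a]] ** [Factor ( [Expr [Term [Factor x]]] )]]]

a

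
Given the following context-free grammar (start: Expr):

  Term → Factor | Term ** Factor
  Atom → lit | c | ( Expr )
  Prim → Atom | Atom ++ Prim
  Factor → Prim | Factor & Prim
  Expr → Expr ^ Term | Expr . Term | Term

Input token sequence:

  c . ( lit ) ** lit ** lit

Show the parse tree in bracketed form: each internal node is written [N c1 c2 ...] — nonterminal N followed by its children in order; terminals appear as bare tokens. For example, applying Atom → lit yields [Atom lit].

Expr
Expr . Term
Term . Term
Factor . Term
Prim . Term
Atom . Term
c . Term
c . Term ** Factor
c . Term ** Factor ** Factor
c . Factor ** Factor ** Factor
c . Prim ** Factor ** Factor
c . Atom ** Factor ** Factor
c . ( Expr ) ** Factor ** Factor
c . ( Term ) ** Factor ** Factor
c . ( Factor ) ** Factor ** Factor
c . ( Prim ) ** Factor ** Factor
c . ( Atom ) ** Factor ** Factor
c . ( lit ) ** Factor ** Factor
c . ( lit ) ** Prim ** Factor
c . ( lit ) ** Atom ** Factor
c . ( lit ) ** lit ** Factor
c . ( lit ) ** lit ** Prim
c . ( lit ) ** lit ** Atom
c . ( lit ) ** lit ** lit

[Expr [Expr [Term [Factor [Prim [Atom c]]]]] . [Term [Term [Term [Factor [Prim [Atom ( [Expr [Term [Factor [Prim [Atom lit]]]]] )]]]] ** [Factor [Prim [Atom lit]]]] ** [Factor [Prim [Atom lit]]]]]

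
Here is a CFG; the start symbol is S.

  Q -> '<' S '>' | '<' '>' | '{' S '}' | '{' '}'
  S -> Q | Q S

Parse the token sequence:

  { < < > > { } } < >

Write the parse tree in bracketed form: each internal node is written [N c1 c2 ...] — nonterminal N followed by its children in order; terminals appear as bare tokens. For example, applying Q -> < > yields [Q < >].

[S [Q { [S [Q < [S [Q < >]] >] [S [Q { }]]] }] [S [Q < >]]]

S
Q S
{ S } S
{ Q S } S
{ < S > S } S
{ < Q > S } S
{ < < > > S } S
{ < < > > Q } S
{ < < > > { } } S
{ < < > > { } } Q
{ < < > > { } } < >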